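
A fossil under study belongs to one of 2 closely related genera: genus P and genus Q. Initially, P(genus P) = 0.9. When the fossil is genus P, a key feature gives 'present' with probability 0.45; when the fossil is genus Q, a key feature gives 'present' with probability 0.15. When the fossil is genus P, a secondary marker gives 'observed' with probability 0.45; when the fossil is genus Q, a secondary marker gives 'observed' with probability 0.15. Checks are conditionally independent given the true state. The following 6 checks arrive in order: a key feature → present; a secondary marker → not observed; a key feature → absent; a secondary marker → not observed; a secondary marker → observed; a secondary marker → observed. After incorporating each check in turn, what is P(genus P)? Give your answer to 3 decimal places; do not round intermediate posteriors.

After a key feature='present': P(genus P) = 0.45·0.9000 / (0.45·0.9000 + 0.15·0.1000) ≈ 0.9643
After a secondary marker='not observed': P(genus P) = 0.55·0.9643 / (0.55·0.9643 + 0.85·0.0357) ≈ 0.9459
After a key feature='absent': P(genus P) = 0.55·0.9459 / (0.55·0.9459 + 0.85·0.0541) ≈ 0.9187
After a secondary marker='not observed': P(genus P) = 0.55·0.9187 / (0.55·0.9187 + 0.85·0.0813) ≈ 0.8797
After a secondary marker='observed': P(genus P) = 0.45·0.8797 / (0.45·0.8797 + 0.15·0.1203) ≈ 0.9564
After a secondary marker='observed': P(genus P) = 0.45·0.9564 / (0.45·0.9564 + 0.15·0.0436) ≈ 0.9850

0.985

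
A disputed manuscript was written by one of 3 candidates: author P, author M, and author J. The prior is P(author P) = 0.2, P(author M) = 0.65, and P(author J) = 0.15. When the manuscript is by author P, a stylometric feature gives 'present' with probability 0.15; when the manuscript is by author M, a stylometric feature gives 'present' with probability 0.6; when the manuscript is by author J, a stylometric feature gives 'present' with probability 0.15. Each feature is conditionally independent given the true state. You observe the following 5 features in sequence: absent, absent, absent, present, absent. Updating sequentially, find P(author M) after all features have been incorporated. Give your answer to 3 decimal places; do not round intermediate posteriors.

After 'absent': normaliser = 0.85·0.2000 + 0.4·0.6500 + 0.85·0.1500; P(author P) ≈ 0.3049, P(author M) ≈ 0.4664, P(author J) ≈ 0.2287
After 'absent': normaliser = 0.85·0.3049 + 0.4·0.4664 + 0.85·0.2287; P(author P) ≈ 0.4049, P(author M) ≈ 0.2914, P(author J) ≈ 0.3037
After 'absent': normaliser = 0.85·0.4049 + 0.4·0.2914 + 0.85·0.3037; P(author P) ≈ 0.4788, P(author M) ≈ 0.1622, P(author J) ≈ 0.3591
After 'present': normaliser = 0.15·0.4788 + 0.6·0.1622 + 0.15·0.3591; P(author P) ≈ 0.3221, P(author M) ≈ 0.4364, P(author J) ≈ 0.2416
After 'absent': normaliser = 0.85·0.3221 + 0.4·0.4364 + 0.85·0.2416; P(author P) ≈ 0.4188, P(author M) ≈ 0.2670, P(author J) ≈ 0.3141

0.267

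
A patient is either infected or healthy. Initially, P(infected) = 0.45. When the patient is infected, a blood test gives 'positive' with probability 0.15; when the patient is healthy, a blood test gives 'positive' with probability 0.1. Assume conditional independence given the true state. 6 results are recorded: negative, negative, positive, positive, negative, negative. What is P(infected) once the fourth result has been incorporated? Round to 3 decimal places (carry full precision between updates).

After 'negative': P(infected) = 0.85·0.4500 / (0.85·0.4500 + 0.9·0.5500) ≈ 0.4359
After 'negative': P(infected) = 0.85·0.4359 / (0.85·0.4359 + 0.9·0.5641) ≈ 0.4219
After 'positive': P(infected) = 0.15·0.4219 / (0.15·0.4219 + 0.1·0.5781) ≈ 0.5226
After 'positive': P(infected) = 0.15·0.5226 / (0.15·0.5226 + 0.1·0.4774) ≈ 0.6215

0.622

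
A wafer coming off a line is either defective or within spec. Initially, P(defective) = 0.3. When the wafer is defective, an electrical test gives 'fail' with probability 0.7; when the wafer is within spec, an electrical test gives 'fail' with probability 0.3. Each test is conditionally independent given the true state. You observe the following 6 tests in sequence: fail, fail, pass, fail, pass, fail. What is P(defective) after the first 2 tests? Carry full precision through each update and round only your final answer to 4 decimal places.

After 'fail': P(defective) = 0.7·0.3000 / (0.7·0.3000 + 0.3·0.7000) ≈ 0.5000
After 'fail': P(defective) = 0.7·0.5000 / (0.7·0.5000 + 0.3·0.5000) ≈ 0.7000

0.7000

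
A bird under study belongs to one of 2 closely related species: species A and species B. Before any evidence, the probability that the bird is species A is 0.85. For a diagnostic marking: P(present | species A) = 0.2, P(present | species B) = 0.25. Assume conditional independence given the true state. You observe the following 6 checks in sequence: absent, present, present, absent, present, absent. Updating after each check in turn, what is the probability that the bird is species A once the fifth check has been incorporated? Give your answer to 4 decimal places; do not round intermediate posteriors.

0.7675

After 'absent': P(species A) = 0.8·0.8500 / (0.8·0.8500 + 0.75·0.1500) ≈ 0.8580
After 'present': P(species A) = 0.2·0.8580 / (0.2·0.8580 + 0.25·0.1420) ≈ 0.8286
After 'present': P(species A) = 0.2·0.8286 / (0.2·0.8286 + 0.25·0.1714) ≈ 0.7946
After 'absent': P(species A) = 0.8·0.7946 / (0.8·0.7946 + 0.75·0.2054) ≈ 0.8049
After 'present': P(species A) = 0.2·0.8049 / (0.2·0.8049 + 0.25·0.1951) ≈ 0.7675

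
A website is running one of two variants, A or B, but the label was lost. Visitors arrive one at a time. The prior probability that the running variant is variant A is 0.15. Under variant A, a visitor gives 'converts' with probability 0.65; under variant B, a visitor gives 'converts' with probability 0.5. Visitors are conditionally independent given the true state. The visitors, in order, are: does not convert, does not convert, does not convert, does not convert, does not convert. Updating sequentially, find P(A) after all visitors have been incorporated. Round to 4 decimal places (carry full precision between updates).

0.0288

Each posterior becomes the prior for the next update.
After 'does not convert': P(A) = 0.35·0.1500 / (0.35·0.1500 + 0.5·0.8500) ≈ 0.1099
After 'does not convert': P(A) = 0.35·0.1099 / (0.35·0.1099 + 0.5·0.8901) ≈ 0.0796
After 'does not convert': P(A) = 0.35·0.0796 / (0.35·0.0796 + 0.5·0.9204) ≈ 0.0571
After 'does not convert': P(A) = 0.35·0.0571 / (0.35·0.0571 + 0.5·0.9429) ≈ 0.0406
After 'does not convert': P(A) = 0.35·0.0406 / (0.35·0.0406 + 0.5·0.9594) ≈ 0.0288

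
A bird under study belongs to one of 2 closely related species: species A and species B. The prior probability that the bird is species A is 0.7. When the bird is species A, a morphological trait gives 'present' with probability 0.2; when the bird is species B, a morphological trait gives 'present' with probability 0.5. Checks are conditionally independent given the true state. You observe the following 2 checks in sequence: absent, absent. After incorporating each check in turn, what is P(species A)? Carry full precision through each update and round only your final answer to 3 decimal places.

0.857

Apply Bayes' rule sequentially, carrying P(species A) forward.
After 'absent': P(species A) = 0.8·0.7000 / (0.8·0.7000 + 0.5·0.3000) ≈ 0.7887
After 'absent': P(species A) = 0.8·0.7887 / (0.8·0.7887 + 0.5·0.2113) ≈ 0.8566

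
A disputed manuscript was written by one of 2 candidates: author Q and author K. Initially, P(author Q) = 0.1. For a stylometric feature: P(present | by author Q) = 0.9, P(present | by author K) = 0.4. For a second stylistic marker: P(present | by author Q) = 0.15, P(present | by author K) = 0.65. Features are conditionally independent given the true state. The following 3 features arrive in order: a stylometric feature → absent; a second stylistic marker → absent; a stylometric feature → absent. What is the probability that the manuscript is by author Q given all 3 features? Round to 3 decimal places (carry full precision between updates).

After a stylometric feature='absent': P(author Q) = 0.1·0.1000 / (0.1·0.1000 + 0.6·0.9000) ≈ 0.0182
After a second stylistic marker='absent': P(author Q) = 0.85·0.0182 / (0.85·0.0182 + 0.35·0.9818) ≈ 0.0430
After a stylometric feature='absent': P(author Q) = 0.1·0.0430 / (0.1·0.0430 + 0.6·0.9570) ≈ 0.0074

0.007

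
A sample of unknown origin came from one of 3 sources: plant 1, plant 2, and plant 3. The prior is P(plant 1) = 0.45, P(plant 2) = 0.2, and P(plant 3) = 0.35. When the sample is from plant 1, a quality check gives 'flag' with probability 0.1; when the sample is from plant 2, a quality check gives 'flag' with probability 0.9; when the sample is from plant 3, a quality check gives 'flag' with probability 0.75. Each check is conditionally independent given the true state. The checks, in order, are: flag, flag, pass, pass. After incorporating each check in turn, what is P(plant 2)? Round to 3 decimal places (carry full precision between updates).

0.092

After 'flag': normaliser = 0.1·0.4500 + 0.9·0.2000 + 0.75·0.3500; P(plant 1) ≈ 0.0923, P(plant 2) ≈ 0.3692, P(plant 3) ≈ 0.5385
After 'flag': normaliser = 0.1·0.0923 + 0.9·0.3692 + 0.75·0.5385; P(plant 1) ≈ 0.0124, P(plant 2) ≈ 0.4458, P(plant 3) ≈ 0.5418
After 'pass': normaliser = 0.9·0.0124 + 0.1·0.4458 + 0.25·0.5418; P(plant 1) ≈ 0.0583, P(plant 2) ≈ 0.2332, P(plant 3) ≈ 0.7085
After 'pass': normaliser = 0.9·0.0583 + 0.1·0.2332 + 0.25·0.7085; P(plant 1) ≈ 0.2075, P(plant 2) ≈ 0.0922, P(plant 3) ≈ 0.7003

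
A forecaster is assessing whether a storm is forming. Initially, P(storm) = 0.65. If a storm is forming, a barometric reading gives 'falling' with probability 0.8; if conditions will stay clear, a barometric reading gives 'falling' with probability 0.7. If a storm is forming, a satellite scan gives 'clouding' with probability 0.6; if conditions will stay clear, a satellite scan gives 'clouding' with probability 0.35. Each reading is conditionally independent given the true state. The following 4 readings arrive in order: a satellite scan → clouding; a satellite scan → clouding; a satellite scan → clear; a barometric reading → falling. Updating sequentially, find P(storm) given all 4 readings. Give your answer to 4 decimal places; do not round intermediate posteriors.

0.7933

After a satellite scan='clouding': P(storm) = 0.6·0.6500 / (0.6·0.6500 + 0.35·0.3500) ≈ 0.7610
After a satellite scan='clouding': P(storm) = 0.6·0.7610 / (0.6·0.7610 + 0.35·0.2390) ≈ 0.8451
After a satellite scan='clear': P(storm) = 0.4·0.8451 / (0.4·0.8451 + 0.65·0.1549) ≈ 0.7706
After a barometric reading='falling': P(storm) = 0.8·0.7706 / (0.8·0.7706 + 0.7·0.2294) ≈ 0.7933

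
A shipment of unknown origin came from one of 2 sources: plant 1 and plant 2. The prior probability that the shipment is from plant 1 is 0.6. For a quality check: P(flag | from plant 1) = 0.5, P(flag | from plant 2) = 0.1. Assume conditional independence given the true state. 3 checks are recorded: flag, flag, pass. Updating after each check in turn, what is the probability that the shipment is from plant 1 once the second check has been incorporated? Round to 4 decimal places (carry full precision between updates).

After 'flag': P(plant 1) = 0.5·0.6000 / (0.5·0.6000 + 0.1·0.4000) ≈ 0.8824
After 'flag': P(plant 1) = 0.5·0.8824 / (0.5·0.8824 + 0.1·0.1176) ≈ 0.9740

0.9740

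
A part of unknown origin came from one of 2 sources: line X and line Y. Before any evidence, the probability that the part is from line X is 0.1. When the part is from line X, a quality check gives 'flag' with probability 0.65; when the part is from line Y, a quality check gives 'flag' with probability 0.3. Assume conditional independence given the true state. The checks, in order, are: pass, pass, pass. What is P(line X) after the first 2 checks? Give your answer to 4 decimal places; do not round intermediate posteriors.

Apply Bayes' rule sequentially, carrying P(line X) forward.
After 'pass': P(line X) = 0.35·0.1000 / (0.35·0.1000 + 0.7·0.9000) ≈ 0.0526
After 'pass': P(line X) = 0.35·0.0526 / (0.35·0.0526 + 0.7·0.9474) ≈ 0.0270

0.0270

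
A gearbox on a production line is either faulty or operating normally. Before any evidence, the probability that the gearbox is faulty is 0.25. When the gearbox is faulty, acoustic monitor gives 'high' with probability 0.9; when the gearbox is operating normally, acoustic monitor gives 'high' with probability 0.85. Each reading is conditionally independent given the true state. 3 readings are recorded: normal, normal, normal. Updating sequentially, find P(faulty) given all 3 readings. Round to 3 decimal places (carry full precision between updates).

0.090

After 'normal': P(faulty) = 0.1·0.2500 / (0.1·0.2500 + 0.15·0.7500) ≈ 0.1818
After 'normal': P(faulty) = 0.1·0.1818 / (0.1·0.1818 + 0.15·0.8182) ≈ 0.1290
After 'normal': P(faulty) = 0.1·0.1290 / (0.1·0.1290 + 0.15·0.8710) ≈ 0.0899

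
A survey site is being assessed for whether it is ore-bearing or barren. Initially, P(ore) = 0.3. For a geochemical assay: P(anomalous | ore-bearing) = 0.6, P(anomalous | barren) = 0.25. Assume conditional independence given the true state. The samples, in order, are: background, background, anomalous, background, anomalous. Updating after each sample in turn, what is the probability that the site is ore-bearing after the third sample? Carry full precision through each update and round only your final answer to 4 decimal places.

0.2263

Apply Bayes' rule sequentially, carrying P(ore) forward.
After 'background': P(ore) = 0.4·0.3000 / (0.4·0.3000 + 0.75·0.7000) ≈ 0.1860
After 'background': P(ore) = 0.4·0.1860 / (0.4·0.1860 + 0.75·0.8140) ≈ 0.1087
After 'anomalous': P(ore) = 0.6·0.1087 / (0.6·0.1087 + 0.25·0.8913) ≈ 0.2263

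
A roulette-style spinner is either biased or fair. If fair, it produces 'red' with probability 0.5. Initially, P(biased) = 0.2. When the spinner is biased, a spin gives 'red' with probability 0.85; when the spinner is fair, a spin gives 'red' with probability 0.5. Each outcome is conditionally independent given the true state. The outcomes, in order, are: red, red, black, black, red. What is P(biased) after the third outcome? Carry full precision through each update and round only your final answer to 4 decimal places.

0.1781

After 'red': P(biased) = 0.85·0.2000 / (0.85·0.2000 + 0.5·0.8000) ≈ 0.2982
After 'red': P(biased) = 0.85·0.2982 / (0.85·0.2982 + 0.5·0.7018) ≈ 0.4194
After 'black': P(biased) = 0.15·0.4194 / (0.15·0.4194 + 0.5·0.5806) ≈ 0.1781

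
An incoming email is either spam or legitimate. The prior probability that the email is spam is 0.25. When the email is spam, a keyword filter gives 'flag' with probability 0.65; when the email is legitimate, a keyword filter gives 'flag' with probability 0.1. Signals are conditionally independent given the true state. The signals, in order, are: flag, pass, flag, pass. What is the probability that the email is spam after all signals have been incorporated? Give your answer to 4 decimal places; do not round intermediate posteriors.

0.6805

After 'flag': P(spam) = 0.65·0.2500 / (0.65·0.2500 + 0.1·0.7500) ≈ 0.6842
After 'pass': P(spam) = 0.35·0.6842 / (0.35·0.6842 + 0.9·0.3158) ≈ 0.4573
After 'flag': P(spam) = 0.65·0.4573 / (0.65·0.4573 + 0.1·0.5427) ≈ 0.8456
After 'pass': P(spam) = 0.35·0.8456 / (0.35·0.8456 + 0.9·0.1544) ≈ 0.6805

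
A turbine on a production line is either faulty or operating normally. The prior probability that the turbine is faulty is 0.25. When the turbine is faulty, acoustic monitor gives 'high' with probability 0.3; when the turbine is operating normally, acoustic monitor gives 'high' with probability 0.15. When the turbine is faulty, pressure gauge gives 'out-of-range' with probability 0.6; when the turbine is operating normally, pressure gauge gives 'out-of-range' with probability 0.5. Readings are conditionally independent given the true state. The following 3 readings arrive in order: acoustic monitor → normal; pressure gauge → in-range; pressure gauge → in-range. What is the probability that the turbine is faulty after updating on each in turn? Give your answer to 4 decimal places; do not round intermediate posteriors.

After acoustic monitor='normal': P(faulty) = 0.7·0.2500 / (0.7·0.2500 + 0.85·0.7500) ≈ 0.2154
After pressure gauge='in-range': P(faulty) = 0.4·0.2154 / (0.4·0.2154 + 0.5·0.7846) ≈ 0.1801
After pressure gauge='in-range': P(faulty) = 0.4·0.1801 / (0.4·0.1801 + 0.5·0.8199) ≈ 0.1494

0.1494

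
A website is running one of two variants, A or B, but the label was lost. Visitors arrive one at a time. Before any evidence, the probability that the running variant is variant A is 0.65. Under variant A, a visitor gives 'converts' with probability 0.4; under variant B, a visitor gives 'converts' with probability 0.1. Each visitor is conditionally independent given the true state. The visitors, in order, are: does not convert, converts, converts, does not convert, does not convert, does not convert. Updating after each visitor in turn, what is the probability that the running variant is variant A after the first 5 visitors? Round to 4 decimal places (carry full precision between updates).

0.8980

After 'does not convert': P(A) = 0.6·0.6500 / (0.6·0.6500 + 0.9·0.3500) ≈ 0.5532
After 'converts': P(A) = 0.4·0.5532 / (0.4·0.5532 + 0.1·0.4468) ≈ 0.8320
After 'converts': P(A) = 0.4·0.8320 / (0.4·0.8320 + 0.1·0.1680) ≈ 0.9519
After 'does not convert': P(A) = 0.6·0.9519 / (0.6·0.9519 + 0.9·0.0481) ≈ 0.9296
After 'does not convert': P(A) = 0.6·0.9296 / (0.6·0.9296 + 0.9·0.0704) ≈ 0.8980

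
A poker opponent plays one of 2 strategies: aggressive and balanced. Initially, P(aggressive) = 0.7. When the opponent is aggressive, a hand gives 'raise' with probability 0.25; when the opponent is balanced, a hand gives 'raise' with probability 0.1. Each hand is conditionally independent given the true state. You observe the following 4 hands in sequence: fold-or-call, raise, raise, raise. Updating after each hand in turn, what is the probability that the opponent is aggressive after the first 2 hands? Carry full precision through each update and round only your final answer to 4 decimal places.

After 'fold-or-call': P(aggressive) = 0.75·0.7000 / (0.75·0.7000 + 0.9·0.3000) ≈ 0.6604
After 'raise': P(aggressive) = 0.25·0.6604 / (0.25·0.6604 + 0.1·0.3396) ≈ 0.8294

0.8294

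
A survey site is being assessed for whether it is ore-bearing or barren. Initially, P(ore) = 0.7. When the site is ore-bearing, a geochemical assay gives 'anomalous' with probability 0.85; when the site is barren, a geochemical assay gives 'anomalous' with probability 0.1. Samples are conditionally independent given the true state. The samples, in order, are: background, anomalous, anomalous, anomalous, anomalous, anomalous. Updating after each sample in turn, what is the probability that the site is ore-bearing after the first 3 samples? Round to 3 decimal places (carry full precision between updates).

0.966

Each posterior becomes the prior for the next update.
After 'background': P(ore) = 0.15·0.7000 / (0.15·0.7000 + 0.9·0.3000) ≈ 0.2800
After 'anomalous': P(ore) = 0.85·0.2800 / (0.85·0.2800 + 0.1·0.7200) ≈ 0.7677
After 'anomalous': P(ore) = 0.85·0.7677 / (0.85·0.7677 + 0.1·0.2323) ≈ 0.9656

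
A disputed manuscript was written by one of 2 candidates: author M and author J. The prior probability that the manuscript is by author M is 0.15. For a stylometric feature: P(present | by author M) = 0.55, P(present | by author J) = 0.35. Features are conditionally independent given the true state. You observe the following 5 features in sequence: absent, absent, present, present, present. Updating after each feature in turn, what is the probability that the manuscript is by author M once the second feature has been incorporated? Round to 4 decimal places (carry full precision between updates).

0.0780

After 'absent': P(author M) = 0.45·0.1500 / (0.45·0.1500 + 0.65·0.8500) ≈ 0.1089
After 'absent': P(author M) = 0.45·0.1089 / (0.45·0.1089 + 0.65·0.8911) ≈ 0.0780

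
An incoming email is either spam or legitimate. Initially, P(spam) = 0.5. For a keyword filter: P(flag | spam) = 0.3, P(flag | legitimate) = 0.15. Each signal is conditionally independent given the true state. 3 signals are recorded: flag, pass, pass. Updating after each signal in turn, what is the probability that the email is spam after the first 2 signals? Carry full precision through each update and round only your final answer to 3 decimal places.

After 'flag': P(spam) = 0.3·0.5000 / (0.3·0.5000 + 0.15·0.5000) ≈ 0.6667
After 'pass': P(spam) = 0.7·0.6667 / (0.7·0.6667 + 0.85·0.3333) ≈ 0.6222

0.622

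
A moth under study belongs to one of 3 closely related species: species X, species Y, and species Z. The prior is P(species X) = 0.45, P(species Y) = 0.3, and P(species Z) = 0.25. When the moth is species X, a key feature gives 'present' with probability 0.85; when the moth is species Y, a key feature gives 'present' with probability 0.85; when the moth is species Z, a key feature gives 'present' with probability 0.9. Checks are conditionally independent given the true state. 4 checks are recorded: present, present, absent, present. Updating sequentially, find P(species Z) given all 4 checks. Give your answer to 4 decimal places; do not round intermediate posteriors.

After 'present': normaliser = 0.85·0.4500 + 0.85·0.3000 + 0.9·0.2500; P(species X) ≈ 0.4435, P(species Y) ≈ 0.2957, P(species Z) ≈ 0.2609
After 'present': normaliser = 0.85·0.4435 + 0.85·0.2957 + 0.9·0.2609; P(species X) ≈ 0.4368, P(species Y) ≈ 0.2912, P(species Z) ≈ 0.2720
After 'absent': normaliser = 0.15·0.4368 + 0.15·0.2912 + 0.1·0.2720; P(species X) ≈ 0.4803, P(species Y) ≈ 0.3202, P(species Z) ≈ 0.1994
After 'present': normaliser = 0.85·0.4803 + 0.85·0.3202 + 0.9·0.1994; P(species X) ≈ 0.4748, P(species Y) ≈ 0.3165, P(species Z) ≈ 0.2087

0.2087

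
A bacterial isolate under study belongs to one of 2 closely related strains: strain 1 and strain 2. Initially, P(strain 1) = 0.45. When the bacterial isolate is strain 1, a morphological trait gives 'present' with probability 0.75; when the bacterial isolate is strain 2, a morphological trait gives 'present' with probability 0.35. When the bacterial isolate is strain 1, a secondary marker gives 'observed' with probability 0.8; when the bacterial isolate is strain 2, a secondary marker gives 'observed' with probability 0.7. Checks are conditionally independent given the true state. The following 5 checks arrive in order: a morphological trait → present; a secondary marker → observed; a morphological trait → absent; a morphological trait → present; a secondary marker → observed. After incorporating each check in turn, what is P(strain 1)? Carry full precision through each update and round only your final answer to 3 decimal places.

0.654

After a morphological trait='present': P(strain 1) = 0.75·0.4500 / (0.75·0.4500 + 0.35·0.5500) ≈ 0.6368
After a secondary marker='observed': P(strain 1) = 0.8·0.6368 / (0.8·0.6368 + 0.7·0.3632) ≈ 0.6671
After a morphological trait='absent': P(strain 1) = 0.25·0.6671 / (0.25·0.6671 + 0.65·0.3329) ≈ 0.4352
After a morphological trait='present': P(strain 1) = 0.75·0.4352 / (0.75·0.4352 + 0.35·0.5648) ≈ 0.6228
After a secondary marker='observed': P(strain 1) = 0.8·0.6228 / (0.8·0.6228 + 0.7·0.3772) ≈ 0.6537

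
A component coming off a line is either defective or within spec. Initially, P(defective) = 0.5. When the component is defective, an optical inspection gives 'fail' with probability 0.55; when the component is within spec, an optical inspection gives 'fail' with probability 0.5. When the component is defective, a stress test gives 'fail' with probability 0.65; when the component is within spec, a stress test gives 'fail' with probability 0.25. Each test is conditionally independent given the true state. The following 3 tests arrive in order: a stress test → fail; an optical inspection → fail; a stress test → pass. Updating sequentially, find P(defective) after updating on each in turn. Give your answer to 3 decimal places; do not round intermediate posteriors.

After a stress test='fail': P(defective) = 0.65·0.5000 / (0.65·0.5000 + 0.25·0.5000) ≈ 0.7222
After an optical inspection='fail': P(defective) = 0.55·0.7222 / (0.55·0.7222 + 0.5·0.2778) ≈ 0.7409
After a stress test='pass': P(defective) = 0.35·0.7409 / (0.35·0.7409 + 0.75·0.2591) ≈ 0.5717

0.572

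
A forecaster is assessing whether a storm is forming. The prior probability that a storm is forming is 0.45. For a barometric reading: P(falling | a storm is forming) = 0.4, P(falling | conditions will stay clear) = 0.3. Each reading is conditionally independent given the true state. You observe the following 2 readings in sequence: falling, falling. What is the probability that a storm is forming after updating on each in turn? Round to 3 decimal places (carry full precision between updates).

0.593

Each posterior becomes the prior for the next update.
After 'falling': P(storm) = 0.4·0.4500 / (0.4·0.4500 + 0.3·0.5500) ≈ 0.5217
After 'falling': P(storm) = 0.4·0.5217 / (0.4·0.5217 + 0.3·0.4783) ≈ 0.5926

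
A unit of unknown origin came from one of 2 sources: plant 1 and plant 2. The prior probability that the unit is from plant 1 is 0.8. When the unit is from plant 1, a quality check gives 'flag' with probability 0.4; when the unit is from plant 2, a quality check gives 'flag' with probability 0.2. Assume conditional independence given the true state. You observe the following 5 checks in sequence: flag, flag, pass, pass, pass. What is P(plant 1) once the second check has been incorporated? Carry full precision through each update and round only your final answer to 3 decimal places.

After 'flag': P(plant 1) = 0.4·0.8000 / (0.4·0.8000 + 0.2·0.2000) ≈ 0.8889
After 'flag': P(plant 1) = 0.4·0.8889 / (0.4·0.8889 + 0.2·0.1111) ≈ 0.9412

0.941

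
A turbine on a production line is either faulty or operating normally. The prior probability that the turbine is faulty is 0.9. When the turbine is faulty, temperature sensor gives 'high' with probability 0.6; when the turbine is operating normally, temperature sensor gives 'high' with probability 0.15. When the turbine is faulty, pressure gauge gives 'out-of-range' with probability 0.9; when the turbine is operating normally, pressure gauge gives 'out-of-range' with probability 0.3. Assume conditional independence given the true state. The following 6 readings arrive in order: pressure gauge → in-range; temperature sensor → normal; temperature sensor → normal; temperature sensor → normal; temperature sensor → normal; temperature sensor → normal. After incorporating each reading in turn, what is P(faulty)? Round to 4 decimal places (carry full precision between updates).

After pressure gauge='in-range': P(faulty) = 0.1·0.9000 / (0.1·0.9000 + 0.7·0.1000) ≈ 0.5625
After temperature sensor='normal': P(faulty) = 0.4·0.5625 / (0.4·0.5625 + 0.85·0.4375) ≈ 0.3770
After temperature sensor='normal': P(faulty) = 0.4·0.3770 / (0.4·0.3770 + 0.85·0.6230) ≈ 0.2216
After temperature sensor='normal': P(faulty) = 0.4·0.2216 / (0.4·0.2216 + 0.85·0.7784) ≈ 0.1182
After temperature sensor='normal': P(faulty) = 0.4·0.1182 / (0.4·0.1182 + 0.85·0.8818) ≈ 0.0593
After temperature sensor='normal': P(faulty) = 0.4·0.0593 / (0.4·0.0593 + 0.85·0.9407) ≈ 0.0288

0.0288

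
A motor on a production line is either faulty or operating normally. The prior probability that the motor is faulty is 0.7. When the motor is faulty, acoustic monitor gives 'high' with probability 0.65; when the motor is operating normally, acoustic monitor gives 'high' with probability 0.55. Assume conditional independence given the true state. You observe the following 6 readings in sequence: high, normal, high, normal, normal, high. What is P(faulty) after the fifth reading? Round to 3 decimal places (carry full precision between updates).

After 'high': P(faulty) = 0.65·0.7000 / (0.65·0.7000 + 0.55·0.3000) ≈ 0.7339
After 'normal': P(faulty) = 0.35·0.7339 / (0.35·0.7339 + 0.45·0.2661) ≈ 0.6820
After 'high': P(faulty) = 0.65·0.6820 / (0.65·0.6820 + 0.55·0.3180) ≈ 0.7171
After 'normal': P(faulty) = 0.35·0.7171 / (0.35·0.7171 + 0.45·0.2829) ≈ 0.6635
After 'normal': P(faulty) = 0.35·0.6635 / (0.35·0.6635 + 0.45·0.3365) ≈ 0.6053

0.605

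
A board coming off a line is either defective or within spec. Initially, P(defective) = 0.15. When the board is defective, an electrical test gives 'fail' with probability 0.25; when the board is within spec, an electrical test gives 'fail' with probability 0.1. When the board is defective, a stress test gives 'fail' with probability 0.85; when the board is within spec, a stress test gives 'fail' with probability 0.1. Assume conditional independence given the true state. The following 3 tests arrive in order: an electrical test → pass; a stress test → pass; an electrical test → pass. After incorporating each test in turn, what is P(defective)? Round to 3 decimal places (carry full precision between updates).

0.020

After an electrical test='pass': P(defective) = 0.75·0.1500 / (0.75·0.1500 + 0.9·0.8500) ≈ 0.1282
After a stress test='pass': P(defective) = 0.15·0.1282 / (0.15·0.1282 + 0.9·0.8718) ≈ 0.0239
After an electrical test='pass': P(defective) = 0.75·0.0239 / (0.75·0.0239 + 0.9·0.9761) ≈ 0.0200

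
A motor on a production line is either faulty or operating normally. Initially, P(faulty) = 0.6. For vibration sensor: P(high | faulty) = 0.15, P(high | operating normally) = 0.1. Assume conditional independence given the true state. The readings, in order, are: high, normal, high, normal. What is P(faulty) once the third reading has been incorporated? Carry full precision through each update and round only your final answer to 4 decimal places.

After 'high': P(faulty) = 0.15·0.6000 / (0.15·0.6000 + 0.1·0.4000) ≈ 0.6923
After 'normal': P(faulty) = 0.85·0.6923 / (0.85·0.6923 + 0.9·0.3077) ≈ 0.6800
After 'high': P(faulty) = 0.15·0.6800 / (0.15·0.6800 + 0.1·0.3200) ≈ 0.7612

0.7612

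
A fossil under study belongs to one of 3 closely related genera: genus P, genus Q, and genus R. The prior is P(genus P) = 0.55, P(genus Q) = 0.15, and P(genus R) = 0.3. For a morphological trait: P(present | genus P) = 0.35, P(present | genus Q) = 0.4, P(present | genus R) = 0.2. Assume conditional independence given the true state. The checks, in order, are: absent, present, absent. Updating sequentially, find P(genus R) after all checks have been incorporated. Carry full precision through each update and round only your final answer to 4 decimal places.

0.2717

Apply Bayes' rule sequentially, carrying P(genus R) forward.
After 'absent': normaliser = 0.65·0.5500 + 0.6·0.1500 + 0.8·0.3000; P(genus P) ≈ 0.5200, P(genus Q) ≈ 0.1309, P(genus R) ≈ 0.3491
After 'present': normaliser = 0.35·0.5200 + 0.4·0.1309 + 0.2·0.3491; P(genus P) ≈ 0.5983, P(genus Q) ≈ 0.1721, P(genus R) ≈ 0.2295
After 'absent': normaliser = 0.65·0.5983 + 0.6·0.1721 + 0.8·0.2295; P(genus P) ≈ 0.5755, P(genus Q) ≈ 0.1528, P(genus R) ≈ 0.2717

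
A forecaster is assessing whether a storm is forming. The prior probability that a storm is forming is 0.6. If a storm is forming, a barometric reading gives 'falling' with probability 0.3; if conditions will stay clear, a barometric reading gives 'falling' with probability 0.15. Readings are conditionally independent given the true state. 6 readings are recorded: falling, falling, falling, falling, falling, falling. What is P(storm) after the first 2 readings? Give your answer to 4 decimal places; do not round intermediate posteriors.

0.8571

After 'falling': P(storm) = 0.3·0.6000 / (0.3·0.6000 + 0.15·0.4000) ≈ 0.7500
After 'falling': P(storm) = 0.3·0.7500 / (0.3·0.7500 + 0.15·0.2500) ≈ 0.8571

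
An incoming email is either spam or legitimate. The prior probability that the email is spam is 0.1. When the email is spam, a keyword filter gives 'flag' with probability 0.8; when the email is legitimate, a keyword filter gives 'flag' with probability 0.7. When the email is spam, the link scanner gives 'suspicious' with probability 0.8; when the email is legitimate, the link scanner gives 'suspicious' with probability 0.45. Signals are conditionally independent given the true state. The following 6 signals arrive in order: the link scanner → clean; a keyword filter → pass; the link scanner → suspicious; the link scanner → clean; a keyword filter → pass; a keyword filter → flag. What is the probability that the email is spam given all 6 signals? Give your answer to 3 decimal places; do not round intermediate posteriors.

0.013

Apply Bayes' rule sequentially, carrying P(spam) forward.
After the link scanner='clean': P(spam) = 0.2·0.1000 / (0.2·0.1000 + 0.55·0.9000) ≈ 0.0388
After a keyword filter='pass': P(spam) = 0.2·0.0388 / (0.2·0.0388 + 0.3·0.9612) ≈ 0.0262
After the link scanner='suspicious': P(spam) = 0.8·0.0262 / (0.8·0.0262 + 0.45·0.9738) ≈ 0.0457
After the link scanner='clean': P(spam) = 0.2·0.0457 / (0.2·0.0457 + 0.55·0.9543) ≈ 0.0171
After a keyword filter='pass': P(spam) = 0.2·0.0171 / (0.2·0.0171 + 0.3·0.9829) ≈ 0.0115
After a keyword filter='flag': P(spam) = 0.8·0.0115 / (0.8·0.0115 + 0.7·0.9885) ≈ 0.0131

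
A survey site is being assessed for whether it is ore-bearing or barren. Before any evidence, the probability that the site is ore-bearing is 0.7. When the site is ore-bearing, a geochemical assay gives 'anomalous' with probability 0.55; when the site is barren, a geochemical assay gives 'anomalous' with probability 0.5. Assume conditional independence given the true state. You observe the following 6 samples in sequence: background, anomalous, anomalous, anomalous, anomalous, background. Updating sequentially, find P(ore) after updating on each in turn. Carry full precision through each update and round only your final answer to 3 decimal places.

0.735

After 'background': P(ore) = 0.45·0.7000 / (0.45·0.7000 + 0.5·0.3000) ≈ 0.6774
After 'anomalous': P(ore) = 0.55·0.6774 / (0.55·0.6774 + 0.5·0.3226) ≈ 0.6979
After 'anomalous': P(ore) = 0.55·0.6979 / (0.55·0.6979 + 0.5·0.3021) ≈ 0.7176
After 'anomalous': P(ore) = 0.55·0.7176 / (0.55·0.7176 + 0.5·0.2824) ≈ 0.7365
After 'anomalous': P(ore) = 0.55·0.7365 / (0.55·0.7365 + 0.5·0.2635) ≈ 0.7546
After 'background': P(ore) = 0.45·0.7546 / (0.45·0.7546 + 0.5·0.2454) ≈ 0.7345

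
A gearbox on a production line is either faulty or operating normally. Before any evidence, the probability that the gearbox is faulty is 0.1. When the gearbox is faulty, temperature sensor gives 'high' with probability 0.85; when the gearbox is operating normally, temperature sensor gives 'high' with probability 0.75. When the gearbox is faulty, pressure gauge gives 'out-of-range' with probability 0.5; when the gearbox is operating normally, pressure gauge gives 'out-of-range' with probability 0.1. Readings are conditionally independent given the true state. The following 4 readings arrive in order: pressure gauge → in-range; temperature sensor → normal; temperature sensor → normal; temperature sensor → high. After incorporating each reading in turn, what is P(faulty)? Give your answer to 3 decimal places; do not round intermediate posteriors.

0.025

After pressure gauge='in-range': P(faulty) = 0.5·0.1000 / (0.5·0.1000 + 0.9·0.9000) ≈ 0.0581
After temperature sensor='normal': P(faulty) = 0.15·0.0581 / (0.15·0.0581 + 0.25·0.9419) ≈ 0.0357
After temperature sensor='normal': P(faulty) = 0.15·0.0357 / (0.15·0.0357 + 0.25·0.9643) ≈ 0.0217
After temperature sensor='high': P(faulty) = 0.85·0.0217 / (0.85·0.0217 + 0.75·0.9783) ≈ 0.0246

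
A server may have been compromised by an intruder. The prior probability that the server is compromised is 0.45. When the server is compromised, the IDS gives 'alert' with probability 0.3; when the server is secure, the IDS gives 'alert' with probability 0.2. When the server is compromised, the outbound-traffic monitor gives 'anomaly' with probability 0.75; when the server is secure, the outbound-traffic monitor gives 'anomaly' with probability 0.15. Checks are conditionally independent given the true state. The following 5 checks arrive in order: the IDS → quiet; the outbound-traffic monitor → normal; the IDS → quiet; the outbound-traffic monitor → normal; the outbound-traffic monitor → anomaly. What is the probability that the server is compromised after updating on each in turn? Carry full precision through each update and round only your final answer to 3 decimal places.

Apply Bayes' rule sequentially, carrying P(compromised) forward.
After the IDS='quiet': P(compromised) = 0.7·0.4500 / (0.7·0.4500 + 0.8·0.5500) ≈ 0.4172
After the outbound-traffic monitor='normal': P(compromised) = 0.25·0.4172 / (0.25·0.4172 + 0.85·0.5828) ≈ 0.1739
After the IDS='quiet': P(compromised) = 0.7·0.1739 / (0.7·0.1739 + 0.8·0.8261) ≈ 0.1556
After the outbound-traffic monitor='normal': P(compromised) = 0.25·0.1556 / (0.25·0.1556 + 0.85·0.8444) ≈ 0.0514
After the outbound-traffic monitor='anomaly': P(compromised) = 0.75·0.0514 / (0.75·0.0514 + 0.15·0.9486) ≈ 0.2132

0.213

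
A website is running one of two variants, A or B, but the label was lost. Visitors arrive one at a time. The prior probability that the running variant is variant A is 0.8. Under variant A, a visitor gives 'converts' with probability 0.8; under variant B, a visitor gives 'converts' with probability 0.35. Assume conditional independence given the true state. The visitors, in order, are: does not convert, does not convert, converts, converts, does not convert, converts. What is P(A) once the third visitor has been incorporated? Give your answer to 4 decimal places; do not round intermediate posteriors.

0.4640

After 'does not convert': P(A) = 0.2·0.8000 / (0.2·0.8000 + 0.65·0.2000) ≈ 0.5517
After 'does not convert': P(A) = 0.2·0.5517 / (0.2·0.5517 + 0.65·0.4483) ≈ 0.2747
After 'converts': P(A) = 0.8·0.2747 / (0.8·0.2747 + 0.35·0.7253) ≈ 0.4640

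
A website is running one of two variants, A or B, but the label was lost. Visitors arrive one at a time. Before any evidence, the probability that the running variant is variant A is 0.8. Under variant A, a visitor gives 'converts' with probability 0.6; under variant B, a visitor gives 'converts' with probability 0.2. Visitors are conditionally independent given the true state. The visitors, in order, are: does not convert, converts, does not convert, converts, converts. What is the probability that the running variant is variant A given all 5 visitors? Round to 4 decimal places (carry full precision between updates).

0.9643

After 'does not convert': P(A) = 0.4·0.8000 / (0.4·0.8000 + 0.8·0.2000) ≈ 0.6667
After 'converts': P(A) = 0.6·0.6667 / (0.6·0.6667 + 0.2·0.3333) ≈ 0.8571
After 'does not convert': P(A) = 0.4·0.8571 / (0.4·0.8571 + 0.8·0.1429) ≈ 0.7500
After 'converts': P(A) = 0.6·0.7500 / (0.6·0.7500 + 0.2·0.2500) ≈ 0.9000
After 'converts': P(A) = 0.6·0.9000 / (0.6·0.9000 + 0.2·0.1000) ≈ 0.9643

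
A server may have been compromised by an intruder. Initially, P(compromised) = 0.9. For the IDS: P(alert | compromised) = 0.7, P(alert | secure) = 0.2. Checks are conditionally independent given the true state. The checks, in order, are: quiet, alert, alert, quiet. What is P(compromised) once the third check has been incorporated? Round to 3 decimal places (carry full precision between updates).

Apply Bayes' rule sequentially, carrying P(compromised) forward.
After 'quiet': P(compromised) = 0.3·0.9000 / (0.3·0.9000 + 0.8·0.1000) ≈ 0.7714
After 'alert': P(compromised) = 0.7·0.7714 / (0.7·0.7714 + 0.2·0.2286) ≈ 0.9220
After 'alert': P(compromised) = 0.7·0.9220 / (0.7·0.9220 + 0.2·0.0780) ≈ 0.9764

0.976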